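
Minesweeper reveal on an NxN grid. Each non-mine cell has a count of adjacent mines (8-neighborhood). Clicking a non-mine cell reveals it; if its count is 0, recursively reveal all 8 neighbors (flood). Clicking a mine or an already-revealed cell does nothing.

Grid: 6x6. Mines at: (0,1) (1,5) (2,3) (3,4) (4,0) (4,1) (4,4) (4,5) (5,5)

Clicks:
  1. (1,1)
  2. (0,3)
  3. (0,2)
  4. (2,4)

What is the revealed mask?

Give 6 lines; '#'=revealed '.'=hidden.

Click 1 (1,1) count=1: revealed 1 new [(1,1)] -> total=1
Click 2 (0,3) count=0: revealed 6 new [(0,2) (0,3) (0,4) (1,2) (1,3) (1,4)] -> total=7
Click 3 (0,2) count=1: revealed 0 new [(none)] -> total=7
Click 4 (2,4) count=3: revealed 1 new [(2,4)] -> total=8

Answer: ..###.
.####.
....#.
......
......
......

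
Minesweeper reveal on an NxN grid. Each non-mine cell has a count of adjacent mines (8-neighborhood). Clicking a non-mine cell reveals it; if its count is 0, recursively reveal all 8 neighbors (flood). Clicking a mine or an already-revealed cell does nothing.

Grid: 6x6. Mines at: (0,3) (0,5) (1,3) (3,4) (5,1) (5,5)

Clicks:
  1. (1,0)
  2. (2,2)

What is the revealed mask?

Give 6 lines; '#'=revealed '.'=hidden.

Answer: ###...
###...
####..
####..
####..
......

Derivation:
Click 1 (1,0) count=0: revealed 18 new [(0,0) (0,1) (0,2) (1,0) (1,1) (1,2) (2,0) (2,1) (2,2) (2,3) (3,0) (3,1) (3,2) (3,3) (4,0) (4,1) (4,2) (4,3)] -> total=18
Click 2 (2,2) count=1: revealed 0 new [(none)] -> total=18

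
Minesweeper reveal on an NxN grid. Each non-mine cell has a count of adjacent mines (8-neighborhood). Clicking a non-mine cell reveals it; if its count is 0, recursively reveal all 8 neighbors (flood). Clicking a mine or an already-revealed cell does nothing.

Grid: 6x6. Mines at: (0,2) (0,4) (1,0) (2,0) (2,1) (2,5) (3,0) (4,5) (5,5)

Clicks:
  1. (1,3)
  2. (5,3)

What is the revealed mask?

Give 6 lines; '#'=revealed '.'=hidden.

Answer: ......
..###.
..###.
.####.
#####.
#####.

Derivation:
Click 1 (1,3) count=2: revealed 1 new [(1,3)] -> total=1
Click 2 (5,3) count=0: revealed 19 new [(1,2) (1,4) (2,2) (2,3) (2,4) (3,1) (3,2) (3,3) (3,4) (4,0) (4,1) (4,2) (4,3) (4,4) (5,0) (5,1) (5,2) (5,3) (5,4)] -> total=20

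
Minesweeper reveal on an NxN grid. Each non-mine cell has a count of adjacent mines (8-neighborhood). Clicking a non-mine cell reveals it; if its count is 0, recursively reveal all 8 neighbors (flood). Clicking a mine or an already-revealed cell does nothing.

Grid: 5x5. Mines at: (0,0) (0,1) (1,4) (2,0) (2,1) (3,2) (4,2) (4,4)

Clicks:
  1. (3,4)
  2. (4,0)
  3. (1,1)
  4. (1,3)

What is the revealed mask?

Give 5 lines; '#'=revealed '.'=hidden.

Click 1 (3,4) count=1: revealed 1 new [(3,4)] -> total=1
Click 2 (4,0) count=0: revealed 4 new [(3,0) (3,1) (4,0) (4,1)] -> total=5
Click 3 (1,1) count=4: revealed 1 new [(1,1)] -> total=6
Click 4 (1,3) count=1: revealed 1 new [(1,3)] -> total=7

Answer: .....
.#.#.
.....
##..#
##...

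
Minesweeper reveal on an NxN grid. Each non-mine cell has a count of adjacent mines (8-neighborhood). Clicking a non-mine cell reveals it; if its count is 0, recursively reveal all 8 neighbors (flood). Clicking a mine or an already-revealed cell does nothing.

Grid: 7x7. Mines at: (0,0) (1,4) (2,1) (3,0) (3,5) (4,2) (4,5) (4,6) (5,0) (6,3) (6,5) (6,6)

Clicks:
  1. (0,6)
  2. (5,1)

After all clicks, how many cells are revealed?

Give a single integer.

Answer: 7

Derivation:
Click 1 (0,6) count=0: revealed 6 new [(0,5) (0,6) (1,5) (1,6) (2,5) (2,6)] -> total=6
Click 2 (5,1) count=2: revealed 1 new [(5,1)] -> total=7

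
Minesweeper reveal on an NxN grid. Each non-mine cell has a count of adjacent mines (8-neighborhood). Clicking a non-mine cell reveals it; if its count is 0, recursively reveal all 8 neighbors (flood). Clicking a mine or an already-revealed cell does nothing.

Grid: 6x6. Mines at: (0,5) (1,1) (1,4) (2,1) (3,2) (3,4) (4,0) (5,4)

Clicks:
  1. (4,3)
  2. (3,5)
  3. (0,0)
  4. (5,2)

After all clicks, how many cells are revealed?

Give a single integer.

Click 1 (4,3) count=3: revealed 1 new [(4,3)] -> total=1
Click 2 (3,5) count=1: revealed 1 new [(3,5)] -> total=2
Click 3 (0,0) count=1: revealed 1 new [(0,0)] -> total=3
Click 4 (5,2) count=0: revealed 5 new [(4,1) (4,2) (5,1) (5,2) (5,3)] -> total=8

Answer: 8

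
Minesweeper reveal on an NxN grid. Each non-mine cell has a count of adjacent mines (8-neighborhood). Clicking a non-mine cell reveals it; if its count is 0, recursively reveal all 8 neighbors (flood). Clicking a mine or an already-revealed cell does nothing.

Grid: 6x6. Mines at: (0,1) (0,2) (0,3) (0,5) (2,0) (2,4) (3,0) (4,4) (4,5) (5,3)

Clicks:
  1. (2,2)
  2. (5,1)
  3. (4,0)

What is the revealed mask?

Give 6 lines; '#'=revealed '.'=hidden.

Click 1 (2,2) count=0: revealed 12 new [(1,1) (1,2) (1,3) (2,1) (2,2) (2,3) (3,1) (3,2) (3,3) (4,1) (4,2) (4,3)] -> total=12
Click 2 (5,1) count=0: revealed 4 new [(4,0) (5,0) (5,1) (5,2)] -> total=16
Click 3 (4,0) count=1: revealed 0 new [(none)] -> total=16

Answer: ......
.###..
.###..
.###..
####..
###...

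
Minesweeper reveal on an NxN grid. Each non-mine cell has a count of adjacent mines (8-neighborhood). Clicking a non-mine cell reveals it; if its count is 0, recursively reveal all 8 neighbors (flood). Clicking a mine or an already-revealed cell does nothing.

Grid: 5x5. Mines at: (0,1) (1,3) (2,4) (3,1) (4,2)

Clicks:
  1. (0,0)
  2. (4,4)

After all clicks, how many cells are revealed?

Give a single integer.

Answer: 5

Derivation:
Click 1 (0,0) count=1: revealed 1 new [(0,0)] -> total=1
Click 2 (4,4) count=0: revealed 4 new [(3,3) (3,4) (4,3) (4,4)] -> total=5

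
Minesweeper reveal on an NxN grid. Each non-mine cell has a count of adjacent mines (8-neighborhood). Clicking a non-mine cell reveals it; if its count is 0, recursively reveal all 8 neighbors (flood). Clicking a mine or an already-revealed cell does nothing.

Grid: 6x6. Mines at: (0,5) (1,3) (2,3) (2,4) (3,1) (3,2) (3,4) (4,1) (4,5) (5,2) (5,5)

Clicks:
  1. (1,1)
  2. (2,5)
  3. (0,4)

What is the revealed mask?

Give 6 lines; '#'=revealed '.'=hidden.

Answer: ###.#.
###...
###..#
......
......
......

Derivation:
Click 1 (1,1) count=0: revealed 9 new [(0,0) (0,1) (0,2) (1,0) (1,1) (1,2) (2,0) (2,1) (2,2)] -> total=9
Click 2 (2,5) count=2: revealed 1 new [(2,5)] -> total=10
Click 3 (0,4) count=2: revealed 1 new [(0,4)] -> total=11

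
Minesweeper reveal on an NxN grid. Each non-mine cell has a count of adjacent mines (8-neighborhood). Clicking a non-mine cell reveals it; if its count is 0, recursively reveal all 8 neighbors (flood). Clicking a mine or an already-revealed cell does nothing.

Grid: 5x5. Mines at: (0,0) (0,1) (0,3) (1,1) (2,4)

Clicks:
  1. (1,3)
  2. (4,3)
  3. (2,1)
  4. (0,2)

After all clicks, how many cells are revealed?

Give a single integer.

Answer: 16

Derivation:
Click 1 (1,3) count=2: revealed 1 new [(1,3)] -> total=1
Click 2 (4,3) count=0: revealed 14 new [(2,0) (2,1) (2,2) (2,3) (3,0) (3,1) (3,2) (3,3) (3,4) (4,0) (4,1) (4,2) (4,3) (4,4)] -> total=15
Click 3 (2,1) count=1: revealed 0 new [(none)] -> total=15
Click 4 (0,2) count=3: revealed 1 new [(0,2)] -> total=16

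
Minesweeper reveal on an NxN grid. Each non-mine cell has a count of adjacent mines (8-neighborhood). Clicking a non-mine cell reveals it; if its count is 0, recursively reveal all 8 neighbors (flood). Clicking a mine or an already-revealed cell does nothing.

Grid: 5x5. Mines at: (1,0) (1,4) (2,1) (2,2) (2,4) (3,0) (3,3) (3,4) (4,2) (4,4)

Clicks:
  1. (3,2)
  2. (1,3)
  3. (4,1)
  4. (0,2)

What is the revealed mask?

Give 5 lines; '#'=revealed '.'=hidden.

Click 1 (3,2) count=4: revealed 1 new [(3,2)] -> total=1
Click 2 (1,3) count=3: revealed 1 new [(1,3)] -> total=2
Click 3 (4,1) count=2: revealed 1 new [(4,1)] -> total=3
Click 4 (0,2) count=0: revealed 5 new [(0,1) (0,2) (0,3) (1,1) (1,2)] -> total=8

Answer: .###.
.###.
.....
..#..
.#...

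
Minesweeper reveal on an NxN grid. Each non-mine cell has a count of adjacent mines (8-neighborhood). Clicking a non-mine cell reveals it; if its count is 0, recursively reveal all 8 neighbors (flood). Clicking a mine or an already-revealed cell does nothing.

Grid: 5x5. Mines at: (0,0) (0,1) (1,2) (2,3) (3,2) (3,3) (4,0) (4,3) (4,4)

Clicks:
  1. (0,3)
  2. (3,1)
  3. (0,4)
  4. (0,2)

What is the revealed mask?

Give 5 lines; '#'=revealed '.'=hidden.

Click 1 (0,3) count=1: revealed 1 new [(0,3)] -> total=1
Click 2 (3,1) count=2: revealed 1 new [(3,1)] -> total=2
Click 3 (0,4) count=0: revealed 3 new [(0,4) (1,3) (1,4)] -> total=5
Click 4 (0,2) count=2: revealed 1 new [(0,2)] -> total=6

Answer: ..###
...##
.....
.#...
.....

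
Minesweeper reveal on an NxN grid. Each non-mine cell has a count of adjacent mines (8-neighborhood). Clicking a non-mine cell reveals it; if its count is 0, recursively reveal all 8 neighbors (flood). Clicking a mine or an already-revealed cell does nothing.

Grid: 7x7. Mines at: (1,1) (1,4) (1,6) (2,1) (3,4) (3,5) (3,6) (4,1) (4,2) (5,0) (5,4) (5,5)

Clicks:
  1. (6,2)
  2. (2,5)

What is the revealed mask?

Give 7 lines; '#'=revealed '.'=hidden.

Click 1 (6,2) count=0: revealed 6 new [(5,1) (5,2) (5,3) (6,1) (6,2) (6,3)] -> total=6
Click 2 (2,5) count=5: revealed 1 new [(2,5)] -> total=7

Answer: .......
.......
.....#.
.......
.......
.###...
.###...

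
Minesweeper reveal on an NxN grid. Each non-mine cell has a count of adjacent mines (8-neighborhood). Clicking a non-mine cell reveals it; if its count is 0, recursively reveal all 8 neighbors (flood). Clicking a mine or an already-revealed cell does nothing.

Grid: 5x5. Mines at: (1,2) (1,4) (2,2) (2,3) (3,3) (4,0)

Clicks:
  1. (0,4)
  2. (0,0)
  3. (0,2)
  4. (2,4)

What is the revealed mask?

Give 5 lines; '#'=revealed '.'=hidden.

Answer: ###.#
##...
##..#
##...
.....

Derivation:
Click 1 (0,4) count=1: revealed 1 new [(0,4)] -> total=1
Click 2 (0,0) count=0: revealed 8 new [(0,0) (0,1) (1,0) (1,1) (2,0) (2,1) (3,0) (3,1)] -> total=9
Click 3 (0,2) count=1: revealed 1 new [(0,2)] -> total=10
Click 4 (2,4) count=3: revealed 1 new [(2,4)] -> total=11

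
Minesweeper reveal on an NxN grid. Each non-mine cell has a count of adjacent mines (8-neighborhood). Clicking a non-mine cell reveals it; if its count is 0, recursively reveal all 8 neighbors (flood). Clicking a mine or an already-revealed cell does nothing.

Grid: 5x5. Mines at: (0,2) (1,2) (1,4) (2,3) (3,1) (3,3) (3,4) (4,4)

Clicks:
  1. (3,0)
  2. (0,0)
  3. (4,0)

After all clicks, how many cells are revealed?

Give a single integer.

Answer: 8

Derivation:
Click 1 (3,0) count=1: revealed 1 new [(3,0)] -> total=1
Click 2 (0,0) count=0: revealed 6 new [(0,0) (0,1) (1,0) (1,1) (2,0) (2,1)] -> total=7
Click 3 (4,0) count=1: revealed 1 new [(4,0)] -> total=8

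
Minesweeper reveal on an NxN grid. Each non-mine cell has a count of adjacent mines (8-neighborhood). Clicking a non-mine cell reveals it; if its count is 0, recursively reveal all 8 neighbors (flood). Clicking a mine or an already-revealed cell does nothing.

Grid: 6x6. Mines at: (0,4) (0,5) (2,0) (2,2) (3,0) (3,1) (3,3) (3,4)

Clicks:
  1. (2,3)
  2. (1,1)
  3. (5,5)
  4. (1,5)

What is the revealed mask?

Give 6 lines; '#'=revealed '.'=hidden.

Click 1 (2,3) count=3: revealed 1 new [(2,3)] -> total=1
Click 2 (1,1) count=2: revealed 1 new [(1,1)] -> total=2
Click 3 (5,5) count=0: revealed 12 new [(4,0) (4,1) (4,2) (4,3) (4,4) (4,5) (5,0) (5,1) (5,2) (5,3) (5,4) (5,5)] -> total=14
Click 4 (1,5) count=2: revealed 1 new [(1,5)] -> total=15

Answer: ......
.#...#
...#..
......
######
######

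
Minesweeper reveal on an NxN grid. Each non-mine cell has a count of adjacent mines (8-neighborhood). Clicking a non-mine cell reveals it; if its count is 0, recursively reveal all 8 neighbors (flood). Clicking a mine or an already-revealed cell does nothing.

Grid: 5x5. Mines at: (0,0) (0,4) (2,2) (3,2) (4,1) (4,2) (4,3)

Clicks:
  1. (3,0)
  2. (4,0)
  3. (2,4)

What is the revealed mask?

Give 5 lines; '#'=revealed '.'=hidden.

Click 1 (3,0) count=1: revealed 1 new [(3,0)] -> total=1
Click 2 (4,0) count=1: revealed 1 new [(4,0)] -> total=2
Click 3 (2,4) count=0: revealed 6 new [(1,3) (1,4) (2,3) (2,4) (3,3) (3,4)] -> total=8

Answer: .....
...##
...##
#..##
#....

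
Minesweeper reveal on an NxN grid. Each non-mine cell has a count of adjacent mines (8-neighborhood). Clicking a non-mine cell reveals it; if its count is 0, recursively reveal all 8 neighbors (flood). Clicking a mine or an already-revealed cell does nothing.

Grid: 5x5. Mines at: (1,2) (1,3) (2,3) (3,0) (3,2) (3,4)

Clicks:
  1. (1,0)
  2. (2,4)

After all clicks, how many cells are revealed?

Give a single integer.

Click 1 (1,0) count=0: revealed 6 new [(0,0) (0,1) (1,0) (1,1) (2,0) (2,1)] -> total=6
Click 2 (2,4) count=3: revealed 1 new [(2,4)] -> total=7

Answer: 7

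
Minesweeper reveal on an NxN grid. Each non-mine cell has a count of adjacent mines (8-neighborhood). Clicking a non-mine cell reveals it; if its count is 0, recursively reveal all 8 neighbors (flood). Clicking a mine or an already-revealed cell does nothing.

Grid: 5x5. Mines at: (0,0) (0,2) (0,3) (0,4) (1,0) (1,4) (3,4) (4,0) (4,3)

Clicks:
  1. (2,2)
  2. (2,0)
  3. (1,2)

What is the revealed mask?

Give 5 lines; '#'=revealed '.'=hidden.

Answer: .....
.###.
####.
.###.
.....

Derivation:
Click 1 (2,2) count=0: revealed 9 new [(1,1) (1,2) (1,3) (2,1) (2,2) (2,3) (3,1) (3,2) (3,3)] -> total=9
Click 2 (2,0) count=1: revealed 1 new [(2,0)] -> total=10
Click 3 (1,2) count=2: revealed 0 new [(none)] -> total=10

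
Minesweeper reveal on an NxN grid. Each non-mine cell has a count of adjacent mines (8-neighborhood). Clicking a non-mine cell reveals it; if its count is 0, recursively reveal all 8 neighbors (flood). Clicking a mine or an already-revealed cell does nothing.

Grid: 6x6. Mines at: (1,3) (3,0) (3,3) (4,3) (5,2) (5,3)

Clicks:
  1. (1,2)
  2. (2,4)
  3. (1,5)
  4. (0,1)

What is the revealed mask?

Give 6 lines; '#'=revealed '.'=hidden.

Answer: ###.##
###.##
###.##
....##
....##
....##

Derivation:
Click 1 (1,2) count=1: revealed 1 new [(1,2)] -> total=1
Click 2 (2,4) count=2: revealed 1 new [(2,4)] -> total=2
Click 3 (1,5) count=0: revealed 11 new [(0,4) (0,5) (1,4) (1,5) (2,5) (3,4) (3,5) (4,4) (4,5) (5,4) (5,5)] -> total=13
Click 4 (0,1) count=0: revealed 8 new [(0,0) (0,1) (0,2) (1,0) (1,1) (2,0) (2,1) (2,2)] -> total=21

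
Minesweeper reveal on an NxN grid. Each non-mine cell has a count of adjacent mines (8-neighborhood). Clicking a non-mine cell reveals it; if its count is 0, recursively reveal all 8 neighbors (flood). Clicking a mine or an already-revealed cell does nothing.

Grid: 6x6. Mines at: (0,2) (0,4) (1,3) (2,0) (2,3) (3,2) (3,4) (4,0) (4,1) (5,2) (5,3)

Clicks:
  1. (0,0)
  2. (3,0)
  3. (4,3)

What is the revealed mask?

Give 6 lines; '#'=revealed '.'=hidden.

Click 1 (0,0) count=0: revealed 4 new [(0,0) (0,1) (1,0) (1,1)] -> total=4
Click 2 (3,0) count=3: revealed 1 new [(3,0)] -> total=5
Click 3 (4,3) count=4: revealed 1 new [(4,3)] -> total=6

Answer: ##....
##....
......
#.....
...#..
......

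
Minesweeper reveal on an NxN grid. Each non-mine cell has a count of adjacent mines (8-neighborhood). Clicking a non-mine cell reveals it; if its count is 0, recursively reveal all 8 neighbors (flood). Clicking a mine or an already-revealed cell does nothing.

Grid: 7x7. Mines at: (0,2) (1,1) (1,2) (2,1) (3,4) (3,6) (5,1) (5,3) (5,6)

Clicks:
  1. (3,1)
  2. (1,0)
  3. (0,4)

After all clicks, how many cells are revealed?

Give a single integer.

Answer: 14

Derivation:
Click 1 (3,1) count=1: revealed 1 new [(3,1)] -> total=1
Click 2 (1,0) count=2: revealed 1 new [(1,0)] -> total=2
Click 3 (0,4) count=0: revealed 12 new [(0,3) (0,4) (0,5) (0,6) (1,3) (1,4) (1,5) (1,6) (2,3) (2,4) (2,5) (2,6)] -> total=14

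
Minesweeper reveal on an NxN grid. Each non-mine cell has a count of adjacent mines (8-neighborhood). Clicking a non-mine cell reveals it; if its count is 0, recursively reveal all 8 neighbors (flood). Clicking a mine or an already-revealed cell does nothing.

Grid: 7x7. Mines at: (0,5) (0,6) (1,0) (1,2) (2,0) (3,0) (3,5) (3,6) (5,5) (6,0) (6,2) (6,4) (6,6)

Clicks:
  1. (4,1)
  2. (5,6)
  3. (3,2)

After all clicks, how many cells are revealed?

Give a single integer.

Answer: 17

Derivation:
Click 1 (4,1) count=1: revealed 1 new [(4,1)] -> total=1
Click 2 (5,6) count=2: revealed 1 new [(5,6)] -> total=2
Click 3 (3,2) count=0: revealed 15 new [(2,1) (2,2) (2,3) (2,4) (3,1) (3,2) (3,3) (3,4) (4,2) (4,3) (4,4) (5,1) (5,2) (5,3) (5,4)] -> total=17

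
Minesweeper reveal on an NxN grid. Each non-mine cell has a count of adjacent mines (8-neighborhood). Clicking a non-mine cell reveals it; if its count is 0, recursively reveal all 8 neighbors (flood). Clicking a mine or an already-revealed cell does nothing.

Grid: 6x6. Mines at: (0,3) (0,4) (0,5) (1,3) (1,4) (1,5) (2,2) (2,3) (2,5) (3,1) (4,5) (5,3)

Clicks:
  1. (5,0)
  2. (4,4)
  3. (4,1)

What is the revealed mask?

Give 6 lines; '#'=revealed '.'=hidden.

Click 1 (5,0) count=0: revealed 6 new [(4,0) (4,1) (4,2) (5,0) (5,1) (5,2)] -> total=6
Click 2 (4,4) count=2: revealed 1 new [(4,4)] -> total=7
Click 3 (4,1) count=1: revealed 0 new [(none)] -> total=7

Answer: ......
......
......
......
###.#.
###...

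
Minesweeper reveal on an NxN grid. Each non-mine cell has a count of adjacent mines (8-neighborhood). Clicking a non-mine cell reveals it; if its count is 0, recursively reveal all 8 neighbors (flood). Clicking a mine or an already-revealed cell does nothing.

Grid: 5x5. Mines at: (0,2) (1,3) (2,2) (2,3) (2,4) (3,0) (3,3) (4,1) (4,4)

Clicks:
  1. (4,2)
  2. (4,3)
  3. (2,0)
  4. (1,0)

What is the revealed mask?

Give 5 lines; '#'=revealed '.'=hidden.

Click 1 (4,2) count=2: revealed 1 new [(4,2)] -> total=1
Click 2 (4,3) count=2: revealed 1 new [(4,3)] -> total=2
Click 3 (2,0) count=1: revealed 1 new [(2,0)] -> total=3
Click 4 (1,0) count=0: revealed 5 new [(0,0) (0,1) (1,0) (1,1) (2,1)] -> total=8

Answer: ##...
##...
##...
.....
..##.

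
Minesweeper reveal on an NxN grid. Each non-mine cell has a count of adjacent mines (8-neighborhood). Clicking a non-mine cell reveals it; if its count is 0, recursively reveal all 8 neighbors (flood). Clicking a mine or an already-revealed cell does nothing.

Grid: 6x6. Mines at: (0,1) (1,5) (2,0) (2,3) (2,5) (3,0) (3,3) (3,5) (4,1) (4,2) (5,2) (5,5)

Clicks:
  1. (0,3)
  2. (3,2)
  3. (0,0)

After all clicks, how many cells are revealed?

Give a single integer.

Answer: 8

Derivation:
Click 1 (0,3) count=0: revealed 6 new [(0,2) (0,3) (0,4) (1,2) (1,3) (1,4)] -> total=6
Click 2 (3,2) count=4: revealed 1 new [(3,2)] -> total=7
Click 3 (0,0) count=1: revealed 1 new [(0,0)] -> total=8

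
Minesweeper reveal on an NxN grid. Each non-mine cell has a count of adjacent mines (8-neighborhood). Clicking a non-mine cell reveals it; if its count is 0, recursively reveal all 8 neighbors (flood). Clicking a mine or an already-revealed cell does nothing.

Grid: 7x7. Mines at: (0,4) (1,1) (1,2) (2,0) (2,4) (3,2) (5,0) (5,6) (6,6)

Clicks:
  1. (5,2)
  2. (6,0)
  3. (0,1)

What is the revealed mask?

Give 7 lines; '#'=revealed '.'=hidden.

Answer: .#.....
.......
.......
...###.
.#####.
.#####.
######.

Derivation:
Click 1 (5,2) count=0: revealed 18 new [(3,3) (3,4) (3,5) (4,1) (4,2) (4,3) (4,4) (4,5) (5,1) (5,2) (5,3) (5,4) (5,5) (6,1) (6,2) (6,3) (6,4) (6,5)] -> total=18
Click 2 (6,0) count=1: revealed 1 new [(6,0)] -> total=19
Click 3 (0,1) count=2: revealed 1 new [(0,1)] -> total=20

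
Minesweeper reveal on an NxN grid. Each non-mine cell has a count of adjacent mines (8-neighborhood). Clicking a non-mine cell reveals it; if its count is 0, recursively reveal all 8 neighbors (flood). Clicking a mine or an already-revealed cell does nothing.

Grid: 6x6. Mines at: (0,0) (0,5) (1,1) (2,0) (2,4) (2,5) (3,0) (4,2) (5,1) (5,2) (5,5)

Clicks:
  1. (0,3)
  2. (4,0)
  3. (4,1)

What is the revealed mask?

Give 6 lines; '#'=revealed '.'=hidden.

Answer: ..###.
..###.
......
......
##....
......

Derivation:
Click 1 (0,3) count=0: revealed 6 new [(0,2) (0,3) (0,4) (1,2) (1,3) (1,4)] -> total=6
Click 2 (4,0) count=2: revealed 1 new [(4,0)] -> total=7
Click 3 (4,1) count=4: revealed 1 new [(4,1)] -> total=8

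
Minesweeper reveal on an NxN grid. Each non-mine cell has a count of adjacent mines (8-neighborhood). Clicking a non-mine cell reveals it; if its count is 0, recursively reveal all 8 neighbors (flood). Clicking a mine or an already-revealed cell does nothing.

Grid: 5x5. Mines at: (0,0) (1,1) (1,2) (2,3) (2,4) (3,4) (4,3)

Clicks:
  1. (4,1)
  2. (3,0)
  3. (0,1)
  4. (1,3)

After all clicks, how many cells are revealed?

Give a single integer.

Click 1 (4,1) count=0: revealed 9 new [(2,0) (2,1) (2,2) (3,0) (3,1) (3,2) (4,0) (4,1) (4,2)] -> total=9
Click 2 (3,0) count=0: revealed 0 new [(none)] -> total=9
Click 3 (0,1) count=3: revealed 1 new [(0,1)] -> total=10
Click 4 (1,3) count=3: revealed 1 new [(1,3)] -> total=11

Answer: 11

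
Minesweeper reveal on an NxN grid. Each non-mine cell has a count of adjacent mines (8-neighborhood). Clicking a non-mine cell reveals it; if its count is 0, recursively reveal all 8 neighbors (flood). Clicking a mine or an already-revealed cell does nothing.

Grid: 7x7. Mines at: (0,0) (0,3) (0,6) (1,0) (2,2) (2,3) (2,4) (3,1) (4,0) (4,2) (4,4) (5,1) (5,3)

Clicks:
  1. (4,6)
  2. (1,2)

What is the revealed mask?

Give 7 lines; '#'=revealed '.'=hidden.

Click 1 (4,6) count=0: revealed 14 new [(1,5) (1,6) (2,5) (2,6) (3,5) (3,6) (4,5) (4,6) (5,4) (5,5) (5,6) (6,4) (6,5) (6,6)] -> total=14
Click 2 (1,2) count=3: revealed 1 new [(1,2)] -> total=15

Answer: .......
..#..##
.....##
.....##
.....##
....###
....###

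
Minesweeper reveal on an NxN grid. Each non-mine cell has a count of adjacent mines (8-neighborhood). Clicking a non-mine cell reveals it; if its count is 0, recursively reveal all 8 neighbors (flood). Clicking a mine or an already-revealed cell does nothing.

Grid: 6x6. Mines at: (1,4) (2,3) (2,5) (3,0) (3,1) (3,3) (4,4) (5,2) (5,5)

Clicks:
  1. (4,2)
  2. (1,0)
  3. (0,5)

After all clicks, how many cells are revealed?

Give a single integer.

Answer: 13

Derivation:
Click 1 (4,2) count=3: revealed 1 new [(4,2)] -> total=1
Click 2 (1,0) count=0: revealed 11 new [(0,0) (0,1) (0,2) (0,3) (1,0) (1,1) (1,2) (1,3) (2,0) (2,1) (2,2)] -> total=12
Click 3 (0,5) count=1: revealed 1 new [(0,5)] -> total=13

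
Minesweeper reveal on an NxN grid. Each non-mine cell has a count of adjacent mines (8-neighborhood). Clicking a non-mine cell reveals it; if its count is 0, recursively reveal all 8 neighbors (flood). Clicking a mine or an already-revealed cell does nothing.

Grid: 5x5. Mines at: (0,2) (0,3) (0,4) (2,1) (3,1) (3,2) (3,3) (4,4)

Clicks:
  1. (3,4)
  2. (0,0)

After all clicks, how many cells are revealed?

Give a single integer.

Click 1 (3,4) count=2: revealed 1 new [(3,4)] -> total=1
Click 2 (0,0) count=0: revealed 4 new [(0,0) (0,1) (1,0) (1,1)] -> total=5

Answer: 5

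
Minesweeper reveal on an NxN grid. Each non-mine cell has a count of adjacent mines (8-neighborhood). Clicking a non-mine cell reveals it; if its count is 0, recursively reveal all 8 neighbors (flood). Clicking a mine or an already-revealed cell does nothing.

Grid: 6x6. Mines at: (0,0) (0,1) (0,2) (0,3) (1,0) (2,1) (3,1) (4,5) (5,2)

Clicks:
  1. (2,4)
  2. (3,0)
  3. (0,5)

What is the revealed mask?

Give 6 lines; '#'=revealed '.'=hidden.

Click 1 (2,4) count=0: revealed 17 new [(0,4) (0,5) (1,2) (1,3) (1,4) (1,5) (2,2) (2,3) (2,4) (2,5) (3,2) (3,3) (3,4) (3,5) (4,2) (4,3) (4,4)] -> total=17
Click 2 (3,0) count=2: revealed 1 new [(3,0)] -> total=18
Click 3 (0,5) count=0: revealed 0 new [(none)] -> total=18

Answer: ....##
..####
..####
#.####
..###.
......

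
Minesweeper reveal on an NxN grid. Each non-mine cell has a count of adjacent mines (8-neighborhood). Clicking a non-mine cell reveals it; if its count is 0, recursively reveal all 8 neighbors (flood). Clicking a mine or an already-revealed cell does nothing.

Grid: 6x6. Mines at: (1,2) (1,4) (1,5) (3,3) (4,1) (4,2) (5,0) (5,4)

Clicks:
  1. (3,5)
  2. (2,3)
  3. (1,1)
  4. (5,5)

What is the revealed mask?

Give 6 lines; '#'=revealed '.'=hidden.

Answer: ......
.#....
...###
....##
....##
.....#

Derivation:
Click 1 (3,5) count=0: revealed 6 new [(2,4) (2,5) (3,4) (3,5) (4,4) (4,5)] -> total=6
Click 2 (2,3) count=3: revealed 1 new [(2,3)] -> total=7
Click 3 (1,1) count=1: revealed 1 new [(1,1)] -> total=8
Click 4 (5,5) count=1: revealed 1 new [(5,5)] -> total=9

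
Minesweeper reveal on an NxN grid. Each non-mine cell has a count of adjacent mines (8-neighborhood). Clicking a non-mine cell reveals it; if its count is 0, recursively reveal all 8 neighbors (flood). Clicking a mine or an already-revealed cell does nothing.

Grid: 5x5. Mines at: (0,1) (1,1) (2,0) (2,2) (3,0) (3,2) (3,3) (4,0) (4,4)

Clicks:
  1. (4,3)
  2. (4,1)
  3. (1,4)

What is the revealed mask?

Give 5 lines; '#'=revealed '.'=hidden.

Click 1 (4,3) count=3: revealed 1 new [(4,3)] -> total=1
Click 2 (4,1) count=3: revealed 1 new [(4,1)] -> total=2
Click 3 (1,4) count=0: revealed 8 new [(0,2) (0,3) (0,4) (1,2) (1,3) (1,4) (2,3) (2,4)] -> total=10

Answer: ..###
..###
...##
.....
.#.#.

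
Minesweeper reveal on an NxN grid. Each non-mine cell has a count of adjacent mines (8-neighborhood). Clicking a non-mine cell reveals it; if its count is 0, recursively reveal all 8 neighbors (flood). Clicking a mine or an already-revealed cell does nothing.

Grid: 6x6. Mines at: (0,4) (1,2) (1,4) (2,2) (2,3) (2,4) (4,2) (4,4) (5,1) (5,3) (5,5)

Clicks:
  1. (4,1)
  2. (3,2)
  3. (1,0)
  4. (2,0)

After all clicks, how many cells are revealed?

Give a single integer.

Click 1 (4,1) count=2: revealed 1 new [(4,1)] -> total=1
Click 2 (3,2) count=3: revealed 1 new [(3,2)] -> total=2
Click 3 (1,0) count=0: revealed 9 new [(0,0) (0,1) (1,0) (1,1) (2,0) (2,1) (3,0) (3,1) (4,0)] -> total=11
Click 4 (2,0) count=0: revealed 0 new [(none)] -> total=11

Answer: 11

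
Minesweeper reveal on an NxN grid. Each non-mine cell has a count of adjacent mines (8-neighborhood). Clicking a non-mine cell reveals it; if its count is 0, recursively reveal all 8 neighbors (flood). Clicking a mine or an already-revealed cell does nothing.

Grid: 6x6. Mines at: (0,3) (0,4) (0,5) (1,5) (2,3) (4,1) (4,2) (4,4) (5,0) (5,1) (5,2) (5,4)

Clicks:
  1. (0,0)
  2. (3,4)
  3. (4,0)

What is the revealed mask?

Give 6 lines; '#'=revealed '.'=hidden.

Click 1 (0,0) count=0: revealed 12 new [(0,0) (0,1) (0,2) (1,0) (1,1) (1,2) (2,0) (2,1) (2,2) (3,0) (3,1) (3,2)] -> total=12
Click 2 (3,4) count=2: revealed 1 new [(3,4)] -> total=13
Click 3 (4,0) count=3: revealed 1 new [(4,0)] -> total=14

Answer: ###...
###...
###...
###.#.
#.....
......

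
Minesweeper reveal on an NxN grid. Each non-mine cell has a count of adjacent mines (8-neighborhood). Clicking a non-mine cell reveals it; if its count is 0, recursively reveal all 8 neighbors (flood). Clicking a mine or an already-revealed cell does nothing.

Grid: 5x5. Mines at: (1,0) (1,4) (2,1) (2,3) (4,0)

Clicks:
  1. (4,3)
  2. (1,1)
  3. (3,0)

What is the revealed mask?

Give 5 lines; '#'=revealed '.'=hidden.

Click 1 (4,3) count=0: revealed 8 new [(3,1) (3,2) (3,3) (3,4) (4,1) (4,2) (4,3) (4,4)] -> total=8
Click 2 (1,1) count=2: revealed 1 new [(1,1)] -> total=9
Click 3 (3,0) count=2: revealed 1 new [(3,0)] -> total=10

Answer: .....
.#...
.....
#####
.####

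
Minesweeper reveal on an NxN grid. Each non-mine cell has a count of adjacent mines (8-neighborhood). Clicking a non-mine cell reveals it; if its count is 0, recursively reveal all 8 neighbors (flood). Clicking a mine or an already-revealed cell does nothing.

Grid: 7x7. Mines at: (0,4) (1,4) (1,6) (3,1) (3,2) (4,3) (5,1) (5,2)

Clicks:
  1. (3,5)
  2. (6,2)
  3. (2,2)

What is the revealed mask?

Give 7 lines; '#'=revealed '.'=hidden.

Answer: .......
.......
..#.###
....###
....###
...####
..#####

Derivation:
Click 1 (3,5) count=0: revealed 17 new [(2,4) (2,5) (2,6) (3,4) (3,5) (3,6) (4,4) (4,5) (4,6) (5,3) (5,4) (5,5) (5,6) (6,3) (6,4) (6,5) (6,6)] -> total=17
Click 2 (6,2) count=2: revealed 1 new [(6,2)] -> total=18
Click 3 (2,2) count=2: revealed 1 new [(2,2)] -> total=19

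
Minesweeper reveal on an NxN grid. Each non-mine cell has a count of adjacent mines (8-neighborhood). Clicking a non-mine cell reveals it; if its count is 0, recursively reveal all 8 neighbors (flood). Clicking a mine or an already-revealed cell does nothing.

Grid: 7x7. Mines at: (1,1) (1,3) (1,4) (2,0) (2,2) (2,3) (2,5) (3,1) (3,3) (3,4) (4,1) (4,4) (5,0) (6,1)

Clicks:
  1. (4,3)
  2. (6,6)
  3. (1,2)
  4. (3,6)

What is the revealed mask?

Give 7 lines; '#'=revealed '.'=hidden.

Answer: .......
..#....
.......
.....##
...#.##
..#####
..#####

Derivation:
Click 1 (4,3) count=3: revealed 1 new [(4,3)] -> total=1
Click 2 (6,6) count=0: revealed 14 new [(3,5) (3,6) (4,5) (4,6) (5,2) (5,3) (5,4) (5,5) (5,6) (6,2) (6,3) (6,4) (6,5) (6,6)] -> total=15
Click 3 (1,2) count=4: revealed 1 new [(1,2)] -> total=16
Click 4 (3,6) count=1: revealed 0 new [(none)] -> total=16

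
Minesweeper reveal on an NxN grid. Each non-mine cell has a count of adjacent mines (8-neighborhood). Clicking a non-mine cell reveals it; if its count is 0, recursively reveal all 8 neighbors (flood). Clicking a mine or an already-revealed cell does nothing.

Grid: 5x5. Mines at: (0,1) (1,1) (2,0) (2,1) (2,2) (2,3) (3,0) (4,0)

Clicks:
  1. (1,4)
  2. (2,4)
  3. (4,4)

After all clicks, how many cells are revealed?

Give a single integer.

Click 1 (1,4) count=1: revealed 1 new [(1,4)] -> total=1
Click 2 (2,4) count=1: revealed 1 new [(2,4)] -> total=2
Click 3 (4,4) count=0: revealed 8 new [(3,1) (3,2) (3,3) (3,4) (4,1) (4,2) (4,3) (4,4)] -> total=10

Answer: 10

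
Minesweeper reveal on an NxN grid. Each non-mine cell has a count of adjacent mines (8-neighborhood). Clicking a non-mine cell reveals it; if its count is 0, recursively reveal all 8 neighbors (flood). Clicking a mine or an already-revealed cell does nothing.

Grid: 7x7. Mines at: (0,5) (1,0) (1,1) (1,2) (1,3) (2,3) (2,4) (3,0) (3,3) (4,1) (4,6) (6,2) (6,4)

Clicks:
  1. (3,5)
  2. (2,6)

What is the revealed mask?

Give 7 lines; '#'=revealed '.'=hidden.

Click 1 (3,5) count=2: revealed 1 new [(3,5)] -> total=1
Click 2 (2,6) count=0: revealed 5 new [(1,5) (1,6) (2,5) (2,6) (3,6)] -> total=6

Answer: .......
.....##
.....##
.....##
.......
.......
.......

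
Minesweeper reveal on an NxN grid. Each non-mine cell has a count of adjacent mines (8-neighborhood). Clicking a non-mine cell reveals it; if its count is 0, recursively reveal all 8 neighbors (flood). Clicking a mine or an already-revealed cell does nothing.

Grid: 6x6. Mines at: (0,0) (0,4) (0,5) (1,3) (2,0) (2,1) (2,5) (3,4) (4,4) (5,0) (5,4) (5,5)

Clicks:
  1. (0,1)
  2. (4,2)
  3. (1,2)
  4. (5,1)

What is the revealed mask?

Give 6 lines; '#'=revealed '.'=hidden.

Click 1 (0,1) count=1: revealed 1 new [(0,1)] -> total=1
Click 2 (4,2) count=0: revealed 9 new [(3,1) (3,2) (3,3) (4,1) (4,2) (4,3) (5,1) (5,2) (5,3)] -> total=10
Click 3 (1,2) count=2: revealed 1 new [(1,2)] -> total=11
Click 4 (5,1) count=1: revealed 0 new [(none)] -> total=11

Answer: .#....
..#...
......
.###..
.###..
.###..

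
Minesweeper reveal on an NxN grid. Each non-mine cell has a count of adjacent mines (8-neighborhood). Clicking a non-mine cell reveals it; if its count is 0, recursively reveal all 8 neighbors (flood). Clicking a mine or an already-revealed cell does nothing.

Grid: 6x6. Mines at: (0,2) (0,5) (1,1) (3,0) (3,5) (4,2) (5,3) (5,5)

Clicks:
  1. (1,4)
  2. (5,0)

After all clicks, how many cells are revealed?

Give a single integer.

Click 1 (1,4) count=1: revealed 1 new [(1,4)] -> total=1
Click 2 (5,0) count=0: revealed 4 new [(4,0) (4,1) (5,0) (5,1)] -> total=5

Answer: 5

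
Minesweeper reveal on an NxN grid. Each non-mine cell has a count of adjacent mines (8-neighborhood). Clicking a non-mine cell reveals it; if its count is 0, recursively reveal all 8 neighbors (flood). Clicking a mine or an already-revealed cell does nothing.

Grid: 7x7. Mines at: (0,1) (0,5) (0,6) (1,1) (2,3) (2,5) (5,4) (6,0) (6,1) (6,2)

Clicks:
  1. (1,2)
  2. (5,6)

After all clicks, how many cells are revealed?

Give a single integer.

Click 1 (1,2) count=3: revealed 1 new [(1,2)] -> total=1
Click 2 (5,6) count=0: revealed 8 new [(3,5) (3,6) (4,5) (4,6) (5,5) (5,6) (6,5) (6,6)] -> total=9

Answer: 9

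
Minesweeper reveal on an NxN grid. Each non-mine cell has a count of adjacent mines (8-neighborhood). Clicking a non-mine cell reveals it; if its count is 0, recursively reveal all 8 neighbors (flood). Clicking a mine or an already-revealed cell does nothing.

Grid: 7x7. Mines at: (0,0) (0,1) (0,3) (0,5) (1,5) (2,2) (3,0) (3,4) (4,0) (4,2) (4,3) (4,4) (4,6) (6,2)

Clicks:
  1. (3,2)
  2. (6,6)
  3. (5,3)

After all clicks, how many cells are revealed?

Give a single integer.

Answer: 9

Derivation:
Click 1 (3,2) count=3: revealed 1 new [(3,2)] -> total=1
Click 2 (6,6) count=0: revealed 8 new [(5,3) (5,4) (5,5) (5,6) (6,3) (6,4) (6,5) (6,6)] -> total=9
Click 3 (5,3) count=4: revealed 0 new [(none)] -> total=9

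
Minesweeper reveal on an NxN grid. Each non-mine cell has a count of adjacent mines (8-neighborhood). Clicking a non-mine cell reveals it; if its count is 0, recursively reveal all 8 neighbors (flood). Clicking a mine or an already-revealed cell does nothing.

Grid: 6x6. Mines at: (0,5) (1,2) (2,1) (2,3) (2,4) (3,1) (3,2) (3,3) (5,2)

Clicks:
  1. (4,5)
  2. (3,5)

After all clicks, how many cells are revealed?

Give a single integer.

Answer: 8

Derivation:
Click 1 (4,5) count=0: revealed 8 new [(3,4) (3,5) (4,3) (4,4) (4,5) (5,3) (5,4) (5,5)] -> total=8
Click 2 (3,5) count=1: revealed 0 new [(none)] -> total=8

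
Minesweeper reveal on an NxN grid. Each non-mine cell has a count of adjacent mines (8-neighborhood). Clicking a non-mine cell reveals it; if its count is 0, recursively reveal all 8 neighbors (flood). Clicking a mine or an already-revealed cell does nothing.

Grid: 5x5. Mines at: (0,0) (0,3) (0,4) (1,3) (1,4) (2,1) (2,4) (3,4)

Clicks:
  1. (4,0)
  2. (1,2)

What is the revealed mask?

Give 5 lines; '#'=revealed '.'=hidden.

Click 1 (4,0) count=0: revealed 8 new [(3,0) (3,1) (3,2) (3,3) (4,0) (4,1) (4,2) (4,3)] -> total=8
Click 2 (1,2) count=3: revealed 1 new [(1,2)] -> total=9

Answer: .....
..#..
.....
####.
####.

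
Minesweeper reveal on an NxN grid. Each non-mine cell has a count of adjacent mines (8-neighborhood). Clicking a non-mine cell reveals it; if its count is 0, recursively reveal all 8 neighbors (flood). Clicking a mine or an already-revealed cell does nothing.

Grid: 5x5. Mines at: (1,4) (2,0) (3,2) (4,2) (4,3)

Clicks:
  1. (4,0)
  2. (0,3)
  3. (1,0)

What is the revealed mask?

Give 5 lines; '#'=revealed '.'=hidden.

Answer: ...#.
#....
.....
##...
##...

Derivation:
Click 1 (4,0) count=0: revealed 4 new [(3,0) (3,1) (4,0) (4,1)] -> total=4
Click 2 (0,3) count=1: revealed 1 new [(0,3)] -> total=5
Click 3 (1,0) count=1: revealed 1 new [(1,0)] -> total=6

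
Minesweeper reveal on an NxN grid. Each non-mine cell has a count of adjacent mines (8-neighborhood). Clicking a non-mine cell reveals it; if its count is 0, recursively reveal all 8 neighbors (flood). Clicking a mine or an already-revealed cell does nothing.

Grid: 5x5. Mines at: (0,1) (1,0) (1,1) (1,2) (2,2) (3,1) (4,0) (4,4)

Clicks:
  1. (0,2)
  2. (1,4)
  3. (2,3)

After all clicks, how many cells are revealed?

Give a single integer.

Answer: 9

Derivation:
Click 1 (0,2) count=3: revealed 1 new [(0,2)] -> total=1
Click 2 (1,4) count=0: revealed 8 new [(0,3) (0,4) (1,3) (1,4) (2,3) (2,4) (3,3) (3,4)] -> total=9
Click 3 (2,3) count=2: revealed 0 new [(none)] -> total=9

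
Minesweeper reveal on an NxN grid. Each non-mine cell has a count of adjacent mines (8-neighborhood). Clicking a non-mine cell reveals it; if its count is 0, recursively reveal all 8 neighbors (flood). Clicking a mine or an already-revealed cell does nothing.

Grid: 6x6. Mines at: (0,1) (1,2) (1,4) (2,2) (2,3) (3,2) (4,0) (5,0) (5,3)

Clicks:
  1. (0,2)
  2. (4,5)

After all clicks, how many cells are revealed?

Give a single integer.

Click 1 (0,2) count=2: revealed 1 new [(0,2)] -> total=1
Click 2 (4,5) count=0: revealed 8 new [(2,4) (2,5) (3,4) (3,5) (4,4) (4,5) (5,4) (5,5)] -> total=9

Answer: 9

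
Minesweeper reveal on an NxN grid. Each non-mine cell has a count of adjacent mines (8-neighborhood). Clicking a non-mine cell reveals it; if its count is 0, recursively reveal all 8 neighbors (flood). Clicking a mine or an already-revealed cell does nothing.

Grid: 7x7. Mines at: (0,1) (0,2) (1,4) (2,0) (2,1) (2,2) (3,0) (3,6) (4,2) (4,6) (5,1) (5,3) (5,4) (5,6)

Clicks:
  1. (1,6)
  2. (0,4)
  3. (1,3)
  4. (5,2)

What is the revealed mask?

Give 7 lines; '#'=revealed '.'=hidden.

Answer: ....###
...#.##
.....##
.......
.......
..#....
.......

Derivation:
Click 1 (1,6) count=0: revealed 6 new [(0,5) (0,6) (1,5) (1,6) (2,5) (2,6)] -> total=6
Click 2 (0,4) count=1: revealed 1 new [(0,4)] -> total=7
Click 3 (1,3) count=3: revealed 1 new [(1,3)] -> total=8
Click 4 (5,2) count=3: revealed 1 new [(5,2)] -> total=9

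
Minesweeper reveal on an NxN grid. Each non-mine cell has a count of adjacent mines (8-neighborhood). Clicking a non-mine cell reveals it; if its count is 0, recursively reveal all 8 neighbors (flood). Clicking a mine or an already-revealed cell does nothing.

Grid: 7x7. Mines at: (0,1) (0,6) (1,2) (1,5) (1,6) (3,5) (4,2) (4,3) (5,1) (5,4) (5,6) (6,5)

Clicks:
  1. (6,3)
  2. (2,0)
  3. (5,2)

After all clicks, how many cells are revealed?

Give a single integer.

Click 1 (6,3) count=1: revealed 1 new [(6,3)] -> total=1
Click 2 (2,0) count=0: revealed 8 new [(1,0) (1,1) (2,0) (2,1) (3,0) (3,1) (4,0) (4,1)] -> total=9
Click 3 (5,2) count=3: revealed 1 new [(5,2)] -> total=10

Answer: 10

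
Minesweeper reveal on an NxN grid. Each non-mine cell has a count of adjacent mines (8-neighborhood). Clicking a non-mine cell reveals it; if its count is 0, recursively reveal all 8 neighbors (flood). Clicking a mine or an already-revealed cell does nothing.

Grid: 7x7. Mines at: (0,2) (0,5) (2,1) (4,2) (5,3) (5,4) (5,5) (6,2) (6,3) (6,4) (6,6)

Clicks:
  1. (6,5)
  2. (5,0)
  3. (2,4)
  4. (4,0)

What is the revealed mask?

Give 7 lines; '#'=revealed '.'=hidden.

Answer: .......
..#####
..#####
#######
##.####
##.....
##...#.

Derivation:
Click 1 (6,5) count=4: revealed 1 new [(6,5)] -> total=1
Click 2 (5,0) count=0: revealed 8 new [(3,0) (3,1) (4,0) (4,1) (5,0) (5,1) (6,0) (6,1)] -> total=9
Click 3 (2,4) count=0: revealed 19 new [(1,2) (1,3) (1,4) (1,5) (1,6) (2,2) (2,3) (2,4) (2,5) (2,6) (3,2) (3,3) (3,4) (3,5) (3,6) (4,3) (4,4) (4,5) (4,6)] -> total=28
Click 4 (4,0) count=0: revealed 0 new [(none)] -> total=28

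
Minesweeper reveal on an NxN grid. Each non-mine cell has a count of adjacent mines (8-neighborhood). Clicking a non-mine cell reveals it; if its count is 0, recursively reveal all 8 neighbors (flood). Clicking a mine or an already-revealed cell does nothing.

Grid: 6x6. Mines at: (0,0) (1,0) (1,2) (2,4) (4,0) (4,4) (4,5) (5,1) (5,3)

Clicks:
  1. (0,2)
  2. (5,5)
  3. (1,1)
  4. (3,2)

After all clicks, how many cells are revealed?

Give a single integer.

Click 1 (0,2) count=1: revealed 1 new [(0,2)] -> total=1
Click 2 (5,5) count=2: revealed 1 new [(5,5)] -> total=2
Click 3 (1,1) count=3: revealed 1 new [(1,1)] -> total=3
Click 4 (3,2) count=0: revealed 9 new [(2,1) (2,2) (2,3) (3,1) (3,2) (3,3) (4,1) (4,2) (4,3)] -> total=12

Answer: 12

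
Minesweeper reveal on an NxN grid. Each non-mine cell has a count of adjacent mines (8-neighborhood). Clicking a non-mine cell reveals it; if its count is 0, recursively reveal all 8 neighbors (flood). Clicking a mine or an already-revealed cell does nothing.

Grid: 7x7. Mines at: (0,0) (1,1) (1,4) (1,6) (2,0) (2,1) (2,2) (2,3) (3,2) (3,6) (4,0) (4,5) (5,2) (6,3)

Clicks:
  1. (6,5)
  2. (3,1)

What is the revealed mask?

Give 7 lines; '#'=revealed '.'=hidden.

Answer: .......
.......
.......
.#.....
.......
....###
....###

Derivation:
Click 1 (6,5) count=0: revealed 6 new [(5,4) (5,5) (5,6) (6,4) (6,5) (6,6)] -> total=6
Click 2 (3,1) count=5: revealed 1 new [(3,1)] -> total=7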